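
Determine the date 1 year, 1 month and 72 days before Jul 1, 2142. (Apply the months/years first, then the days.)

Counting back 1 year, 1 month and 72 days from July 1, 2142: first the month/year part, then the days.
-1 year → 2141; month 7 − 1 = 6 → June 2141.
Day 1 is valid in June, giving June 1, 2141.
Now subtract 72 days from June 1, 2141.
Going back 1 day from June 1, 2141 reaches the end of the previous month; 72 − 1 = 71 left.
May 2141 has 31 days: 71 − 31 = 40 left.
April 2141 has 30 days: 40 − 30 = 10 left.
March 2141 has 31 days; 31 − 10 = 21 → March 21, 2141.

March 21, 2141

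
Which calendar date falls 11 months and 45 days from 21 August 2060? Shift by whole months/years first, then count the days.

Counting forward 11 months and 45 days from August 21, 2060: first the month/year part, then the days.
month 8 + 11 = 19, which is month 7 of year 2061 → July 2061.
Day 21 is valid in July, giving July 21, 2061.
Now add 45 days from July 21, 2061.
July has 31 days, so 31 − 21 = 10 days remain after July 21, 2061; 45 − 10 = 35 left.
August 2061 has 31 days: 35 − 31 = 4 left.
4 days into September 2061 → September 4, 2061.

September 4, 2061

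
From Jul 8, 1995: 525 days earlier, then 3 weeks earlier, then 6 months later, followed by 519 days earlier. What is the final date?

Counting back 525 days from July 8, 1995:
Going back 8 days from July 8, 1995 reaches the end of the previous month; 525 − 8 = 517 left.
June 1995 has 30 days: 517 − 30 = 487 left.
May 1995 has 31 days: 487 − 31 = 456 left.
April 1995 has 30 days: 456 − 30 = 426 left.
March 1995 has 31 days: 426 − 31 = 395 left.
February 1995 has 28 days (1995 is not a leap year): 395 − 28 = 367 left.
January 1995 has 31 days: 367 − 31 = 336 left.
December 1994 has 31 days: 336 − 31 = 305 left.
November 1994 has 30 days: 305 − 30 = 275 left.
October 1994 has 31 days: 275 − 31 = 244 left.
September 1994 has 30 days: 244 − 30 = 214 left.
August 1994 has 31 days: 214 − 31 = 183 left.
July 1994 has 31 days: 183 − 31 = 152 left.
June 1994 has 30 days: 152 − 30 = 122 left.
May 1994 has 31 days: 122 − 31 = 91 left.
April 1994 has 30 days: 91 − 30 = 61 left.
March 1994 has 31 days: 61 − 31 = 30 left.
February 1994 has 28 days (1994 is not a leap year): 30 − 28 = 2 left.
January 1994 has 31 days; 31 − 2 = 29 → January 29, 1994.
Subtracting 3 weeks (= 21 days) from January 29, 1994:
29 − 21 = 8, still in January 1994.
Advancing 6 months from January 8, 1994:
month 1 + 6 = 7 → July 1994.
Day 8 is valid in July, giving July 8, 1994.
Going back 519 days from July 8, 1994:
Going back 8 days from July 8, 1994 reaches the end of the previous month; 519 − 8 = 511 left.
June 1994 has 30 days: 511 − 30 = 481 left.
May 1994 has 31 days: 481 − 31 = 450 left.
April 1994 has 30 days: 450 − 30 = 420 left.
March 1994 has 31 days: 420 − 31 = 389 left.
February 1994 has 28 days (1994 is not a leap year): 389 − 28 = 361 left.
January 1994 has 31 days: 361 − 31 = 330 left.
December 1993 has 31 days: 330 − 31 = 299 left.
November 1993 has 30 days: 299 − 30 = 269 left.
October 1993 has 31 days: 269 − 31 = 238 left.
September 1993 has 30 days: 238 − 30 = 208 left.
August 1993 has 31 days: 208 − 31 = 177 left.
July 1993 has 31 days: 177 − 31 = 146 left.
June 1993 has 30 days: 146 − 30 = 116 left.
May 1993 has 31 days: 116 − 31 = 85 left.
April 1993 has 30 days: 85 − 30 = 55 left.
March 1993 has 31 days: 55 − 31 = 24 left.
February 1993 has 28 days; 28 − 24 = 4 → February 4, 1993.

February 4, 1993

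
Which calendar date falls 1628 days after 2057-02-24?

August 10, 2061

Advancing 1628 days from February 24, 2057.
February has 28 days, so 28 − 24 = 4 days remain after February 24, 2057; 1628 − 4 = 1624 left.
March 2057 has 31 days: 1624 − 31 = 1593 left.
April 2057 has 30 days: 1593 − 30 = 1563 left.
May 2057 has 31 days: 1563 − 31 = 1532 left.
June 2057 has 30 days: 1532 − 30 = 1502 left.
July 2057 has 31 days: 1502 − 31 = 1471 left.
August 2057 has 31 days: 1471 − 31 = 1440 left.
September 2057 has 30 days: 1440 − 30 = 1410 left.
October 2057 has 31 days: 1410 − 31 = 1379 left.
November 2057 has 30 days: 1379 − 30 = 1349 left.
December 2057 has 31 days: 1349 − 31 = 1318 left.
January 2058 has 31 days: 1318 − 31 = 1287 left.
February 2058 has 28 days (2058 is not a leap year): 1287 − 28 = 1259 left.
March 2058 has 31 days: 1259 − 31 = 1228 left.
April 2058 has 30 days: 1228 − 30 = 1198 left.
May 2058 has 31 days: 1198 − 31 = 1167 left.
June 2058 has 30 days: 1167 − 30 = 1137 left.
July 2058 has 31 days: 1137 − 31 = 1106 left.
August 2058 has 31 days: 1106 − 31 = 1075 left.
September 2058 has 30 days: 1075 − 30 = 1045 left.
October 2058 has 31 days: 1045 − 31 = 1014 left.
November 2058 has 30 days: 1014 − 30 = 984 left.
December 2058 has 31 days: 984 − 31 = 953 left.
January 2059 has 31 days: 953 − 31 = 922 left.
February 2059 has 28 days (2059 is not a leap year): 922 − 28 = 894 left.
March 2059 has 31 days: 894 − 31 = 863 left.
April 2059 has 30 days: 863 − 30 = 833 left.
May 2059 has 31 days: 833 − 31 = 802 left.
June 2059 has 30 days: 802 − 30 = 772 left.
July 2059 has 31 days: 772 − 31 = 741 left.
August 2059 has 31 days: 741 − 31 = 710 left.
September 2059 has 30 days: 710 − 30 = 680 left.
October 2059 has 31 days: 680 − 31 = 649 left.
November 2059 has 30 days: 649 − 30 = 619 left.
December 2059 has 31 days: 619 − 31 = 588 left.
January 2060 has 31 days: 588 − 31 = 557 left.
February 2060 has 29 days (2060 is a leap year): 557 − 29 = 528 left.
March 2060 has 31 days: 528 − 31 = 497 left.
April 2060 has 30 days: 497 − 30 = 467 left.
May 2060 has 31 days: 467 − 31 = 436 left.
June 2060 has 30 days: 436 − 30 = 406 left.
July 2060 has 31 days: 406 − 31 = 375 left.
August 2060 has 31 days: 375 − 31 = 344 left.
September 2060 has 30 days: 344 − 30 = 314 left.
October 2060 has 31 days: 314 − 31 = 283 left.
November 2060 has 30 days: 283 − 30 = 253 left.
December 2060 has 31 days: 253 − 31 = 222 left.
January 2061 has 31 days: 222 − 31 = 191 left.
February 2061 has 28 days (2061 is not a leap year): 191 − 28 = 163 left.
March 2061 has 31 days: 163 − 31 = 132 left.
April 2061 has 30 days: 132 − 30 = 102 left.
May 2061 has 31 days: 102 − 31 = 71 left.
June 2061 has 30 days: 71 − 30 = 41 left.
July 2061 has 31 days: 41 − 31 = 10 left.
10 days into August 2061 → August 10, 2061.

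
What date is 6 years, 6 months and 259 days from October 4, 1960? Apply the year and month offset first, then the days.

Counting forward 6 years, 6 months and 259 days from October 4, 1960: first the month/year part, then the days.
+6 years → 1966; month 10 + 6 = 16, which is month 4 of year 1967 → April 1967.
Day 4 is valid in April, giving April 4, 1967.
Now add 259 days from April 4, 1967.
April has 30 days, so 30 − 4 = 26 days remain after April 4, 1967; 259 − 26 = 233 left.
May 1967 has 31 days: 233 − 31 = 202 left.
June 1967 has 30 days: 202 − 30 = 172 left.
July 1967 has 31 days: 172 − 31 = 141 left.
August 1967 has 31 days: 141 − 31 = 110 left.
September 1967 has 30 days: 110 − 30 = 80 left.
October 1967 has 31 days: 80 − 31 = 49 left.
November 1967 has 30 days: 49 − 30 = 19 left.
19 days into December 1967 → December 19, 1967.

December 19, 1967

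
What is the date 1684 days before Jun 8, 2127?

Counting back 1684 days from June 8, 2127.
Going back 8 days from June 8, 2127 reaches the end of the previous month; 1684 − 8 = 1676 left.
May 2127 has 31 days: 1676 − 31 = 1645 left.
April 2127 has 30 days: 1645 − 30 = 1615 left.
March 2127 has 31 days: 1615 − 31 = 1584 left.
February 2127 has 28 days (2127 is not a leap year): 1584 − 28 = 1556 left.
January 2127 has 31 days: 1556 − 31 = 1525 left.
December 2126 has 31 days: 1525 − 31 = 1494 left.
November 2126 has 30 days: 1494 − 30 = 1464 left.
October 2126 has 31 days: 1464 − 31 = 1433 left.
September 2126 has 30 days: 1433 − 30 = 1403 left.
August 2126 has 31 days: 1403 − 31 = 1372 left.
July 2126 has 31 days: 1372 − 31 = 1341 left.
June 2126 has 30 days: 1341 − 30 = 1311 left.
May 2126 has 31 days: 1311 − 31 = 1280 left.
April 2126 has 30 days: 1280 − 30 = 1250 left.
March 2126 has 31 days: 1250 − 31 = 1219 left.
February 2126 has 28 days (2126 is not a leap year): 1219 − 28 = 1191 left.
January 2126 has 31 days: 1191 − 31 = 1160 left.
December 2125 has 31 days: 1160 − 31 = 1129 left.
November 2125 has 30 days: 1129 − 30 = 1099 left.
October 2125 has 31 days: 1099 − 31 = 1068 left.
September 2125 has 30 days: 1068 − 30 = 1038 left.
August 2125 has 31 days: 1038 − 31 = 1007 left.
July 2125 has 31 days: 1007 − 31 = 976 left.
June 2125 has 30 days: 976 − 30 = 946 left.
May 2125 has 31 days: 946 − 31 = 915 left.
April 2125 has 30 days: 915 − 30 = 885 left.
March 2125 has 31 days: 885 − 31 = 854 left.
February 2125 has 28 days (2125 is not a leap year): 854 − 28 = 826 left.
January 2125 has 31 days: 826 − 31 = 795 left.
December 2124 has 31 days: 795 − 31 = 764 left.
November 2124 has 30 days: 764 − 30 = 734 left.
October 2124 has 31 days: 734 − 31 = 703 left.
September 2124 has 30 days: 703 − 30 = 673 left.
August 2124 has 31 days: 673 − 31 = 642 left.
July 2124 has 31 days: 642 − 31 = 611 left.
June 2124 has 30 days: 611 − 30 = 581 left.
May 2124 has 31 days: 581 − 31 = 550 left.
April 2124 has 30 days: 550 − 30 = 520 left.
March 2124 has 31 days: 520 − 31 = 489 left.
February 2124 has 29 days (2124 is a leap year): 489 − 29 = 460 left.
January 2124 has 31 days: 460 − 31 = 429 left.
December 2123 has 31 days: 429 − 31 = 398 left.
November 2123 has 30 days: 398 − 30 = 368 left.
October 2123 has 31 days: 368 − 31 = 337 left.
September 2123 has 30 days: 337 − 30 = 307 left.
August 2123 has 31 days: 307 − 31 = 276 left.
July 2123 has 31 days: 276 − 31 = 245 left.
June 2123 has 30 days: 245 − 30 = 215 left.
May 2123 has 31 days: 215 − 31 = 184 left.
April 2123 has 30 days: 184 − 30 = 154 left.
March 2123 has 31 days: 154 − 31 = 123 left.
February 2123 has 28 days (2123 is not a leap year): 123 − 28 = 95 left.
January 2123 has 31 days: 95 − 31 = 64 left.
December 2122 has 31 days: 64 − 31 = 33 left.
November 2122 has 30 days: 33 − 30 = 3 left.
October 2122 has 31 days; 31 − 3 = 28 → October 28, 2122.

October 28, 2122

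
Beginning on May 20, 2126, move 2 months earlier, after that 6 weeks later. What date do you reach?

Subtracting 2 months from May 20, 2126:
month 5 − 2 = 3 → March 2126.
Day 20 is valid in March, giving March 20, 2126.
Counting forward 6 weeks (= 42 days) from March 20, 2126:
March has 31 days, so 31 − 20 = 11 days remain after March 20, 2126; 42 − 11 = 31 left.
April 2126 has 30 days: 31 − 30 = 1 left.
1 day into May 2126 → May 1, 2126.

May 1, 2126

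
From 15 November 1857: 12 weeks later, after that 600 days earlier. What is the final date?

June 17, 1856

Adding 12 weeks (= 84 days) from November 15, 1857:
November has 30 days, so 30 − 15 = 15 days remain after November 15, 1857; 84 − 15 = 69 left.
December 1857 has 31 days: 69 − 31 = 38 left.
January 1858 has 31 days: 38 − 31 = 7 left.
7 days into February 1858 → February 7, 1858.
Going back 600 days from February 7, 1858:
Going back 7 days from February 7, 1858 reaches the end of the previous month; 600 − 7 = 593 left.
January 1858 has 31 days: 593 − 31 = 562 left.
December 1857 has 31 days: 562 − 31 = 531 left.
November 1857 has 30 days: 531 − 30 = 501 left.
October 1857 has 31 days: 501 − 31 = 470 left.
September 1857 has 30 days: 470 − 30 = 440 left.
August 1857 has 31 days: 440 − 31 = 409 left.
July 1857 has 31 days: 409 − 31 = 378 left.
June 1857 has 30 days: 378 − 30 = 348 left.
May 1857 has 31 days: 348 − 31 = 317 left.
April 1857 has 30 days: 317 − 30 = 287 left.
March 1857 has 31 days: 287 − 31 = 256 left.
February 1857 has 28 days (1857 is not a leap year): 256 − 28 = 228 left.
January 1857 has 31 days: 228 − 31 = 197 left.
December 1856 has 31 days: 197 − 31 = 166 left.
November 1856 has 30 days: 166 − 30 = 136 left.
October 1856 has 31 days: 136 − 31 = 105 left.
September 1856 has 30 days: 105 − 30 = 75 left.
August 1856 has 31 days: 75 − 31 = 44 left.
July 1856 has 31 days: 44 − 31 = 13 left.
June 1856 has 30 days; 30 − 13 = 17 → June 17, 1856.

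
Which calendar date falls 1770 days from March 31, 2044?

Counting forward 1770 days from March 31, 2044.
March has 31 days, so 31 − 31 = 0 days remain after March 31, 2044; 1770 − 0 = 1770 left.
April 2044 has 30 days: 1770 − 30 = 1740 left.
May 2044 has 31 days: 1740 − 31 = 1709 left.
June 2044 has 30 days: 1709 − 30 = 1679 left.
July 2044 has 31 days: 1679 − 31 = 1648 left.
August 2044 has 31 days: 1648 − 31 = 1617 left.
September 2044 has 30 days: 1617 − 30 = 1587 left.
October 2044 has 31 days: 1587 − 31 = 1556 left.
November 2044 has 30 days: 1556 − 30 = 1526 left.
December 2044 has 31 days: 1526 − 31 = 1495 left.
January 2045 has 31 days: 1495 − 31 = 1464 left.
February 2045 has 28 days (2045 is not a leap year): 1464 − 28 = 1436 left.
March 2045 has 31 days: 1436 − 31 = 1405 left.
April 2045 has 30 days: 1405 − 30 = 1375 left.
May 2045 has 31 days: 1375 − 31 = 1344 left.
June 2045 has 30 days: 1344 − 30 = 1314 left.
July 2045 has 31 days: 1314 − 31 = 1283 left.
August 2045 has 31 days: 1283 − 31 = 1252 left.
September 2045 has 30 days: 1252 − 30 = 1222 left.
October 2045 has 31 days: 1222 − 31 = 1191 left.
November 2045 has 30 days: 1191 − 30 = 1161 left.
December 2045 has 31 days: 1161 − 31 = 1130 left.
January 2046 has 31 days: 1130 − 31 = 1099 left.
February 2046 has 28 days (2046 is not a leap year): 1099 − 28 = 1071 left.
March 2046 has 31 days: 1071 − 31 = 1040 left.
April 2046 has 30 days: 1040 − 30 = 1010 left.
May 2046 has 31 days: 1010 − 31 = 979 left.
June 2046 has 30 days: 979 − 30 = 949 left.
July 2046 has 31 days: 949 − 31 = 918 left.
August 2046 has 31 days: 918 − 31 = 887 left.
September 2046 has 30 days: 887 − 30 = 857 left.
October 2046 has 31 days: 857 − 31 = 826 left.
November 2046 has 30 days: 826 − 30 = 796 left.
December 2046 has 31 days: 796 − 31 = 765 left.
January 2047 has 31 days: 765 − 31 = 734 left.
February 2047 has 28 days (2047 is not a leap year): 734 − 28 = 706 left.
March 2047 has 31 days: 706 − 31 = 675 left.
April 2047 has 30 days: 675 − 30 = 645 left.
May 2047 has 31 days: 645 − 31 = 614 left.
June 2047 has 30 days: 614 − 30 = 584 left.
July 2047 has 31 days: 584 − 31 = 553 left.
August 2047 has 31 days: 553 − 31 = 522 left.
September 2047 has 30 days: 522 − 30 = 492 left.
October 2047 has 31 days: 492 − 31 = 461 left.
November 2047 has 30 days: 461 − 30 = 431 left.
December 2047 has 31 days: 431 − 31 = 400 left.
January 2048 has 31 days: 400 − 31 = 369 left.
February 2048 has 29 days (2048 is a leap year): 369 − 29 = 340 left.
March 2048 has 31 days: 340 − 31 = 309 left.
April 2048 has 30 days: 309 − 30 = 279 left.
May 2048 has 31 days: 279 − 31 = 248 left.
June 2048 has 30 days: 248 − 30 = 218 left.
July 2048 has 31 days: 218 − 31 = 187 left.
August 2048 has 31 days: 187 − 31 = 156 left.
September 2048 has 30 days: 156 − 30 = 126 left.
October 2048 has 31 days: 126 − 31 = 95 left.
November 2048 has 30 days: 95 − 30 = 65 left.
December 2048 has 31 days: 65 − 31 = 34 left.
January 2049 has 31 days: 34 − 31 = 3 left.
3 days into February 2049 → February 3, 2049.

February 3, 2049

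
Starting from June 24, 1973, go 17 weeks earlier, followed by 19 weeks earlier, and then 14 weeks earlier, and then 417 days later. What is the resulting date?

Subtracting 17 weeks (= 119 days) from June 24, 1973:
Going back 24 days from June 24, 1973 reaches the end of the previous month; 119 − 24 = 95 left.
May 1973 has 31 days: 95 − 31 = 64 left.
April 1973 has 30 days: 64 − 30 = 34 left.
March 1973 has 31 days: 34 − 31 = 3 left.
February 1973 has 28 days; 28 − 3 = 25 → February 25, 1973.
Counting back 19 weeks (= 133 days) from February 25, 1973:
Going back 25 days from February 25, 1973 reaches the end of the previous month; 133 − 25 = 108 left.
January 1973 has 31 days: 108 − 31 = 77 left.
December 1972 has 31 days: 77 − 31 = 46 left.
November 1972 has 30 days: 46 − 30 = 16 left.
October 1972 has 31 days; 31 − 16 = 15 → October 15, 1972.
Counting back 14 weeks (= 98 days) from October 15, 1972:
Going back 15 days from October 15, 1972 reaches the end of the previous month; 98 − 15 = 83 left.
September 1972 has 30 days: 83 − 30 = 53 left.
August 1972 has 31 days: 53 − 31 = 22 left.
July 1972 has 31 days; 31 − 22 = 9 → July 9, 1972.
Adding 417 days from July 9, 1972:
July has 31 days, so 31 − 9 = 22 days remain after July 9, 1972; 417 − 22 = 395 left.
August 1972 has 31 days: 395 − 31 = 364 left.
September 1972 has 30 days: 364 − 30 = 334 left.
October 1972 has 31 days: 334 − 31 = 303 left.
November 1972 has 30 days: 303 − 30 = 273 left.
December 1972 has 31 days: 273 − 31 = 242 left.
January 1973 has 31 days: 242 − 31 = 211 left.
February 1973 has 28 days (1973 is not a leap year): 211 − 28 = 183 left.
March 1973 has 31 days: 183 − 31 = 152 left.
April 1973 has 30 days: 152 − 30 = 122 left.
May 1973 has 31 days: 122 − 31 = 91 left.
June 1973 has 30 days: 91 − 30 = 61 left.
July 1973 has 31 days: 61 − 31 = 30 left.
30 days into August 1973 → August 30, 1973.

August 30, 1973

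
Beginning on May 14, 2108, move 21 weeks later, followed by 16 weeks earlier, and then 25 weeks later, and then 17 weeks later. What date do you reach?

April 8, 2109

Advancing 21 weeks (= 147 days) from May 14, 2108:
May has 31 days, so 31 − 14 = 17 days remain after May 14, 2108; 147 − 17 = 130 left.
June 2108 has 30 days: 130 − 30 = 100 left.
July 2108 has 31 days: 100 − 31 = 69 left.
August 2108 has 31 days: 69 − 31 = 38 left.
September 2108 has 30 days: 38 − 30 = 8 left.
8 days into October 2108 → October 8, 2108.
Counting back 16 weeks (= 112 days) from October 8, 2108:
Going back 8 days from October 8, 2108 reaches the end of the previous month; 112 − 8 = 104 left.
September 2108 has 30 days: 104 − 30 = 74 left.
August 2108 has 31 days: 74 − 31 = 43 left.
July 2108 has 31 days: 43 − 31 = 12 left.
June 2108 has 30 days; 30 − 12 = 18 → June 18, 2108.
Counting forward 25 weeks (= 175 days) from June 18, 2108:
June has 30 days, so 30 − 18 = 12 days remain after June 18, 2108; 175 − 12 = 163 left.
July 2108 has 31 days: 163 − 31 = 132 left.
August 2108 has 31 days: 132 − 31 = 101 left.
September 2108 has 30 days: 101 − 30 = 71 left.
October 2108 has 31 days: 71 − 31 = 40 left.
November 2108 has 30 days: 40 − 30 = 10 left.
10 days into December 2108 → December 10, 2108.
Counting forward 17 weeks (= 119 days) from December 10, 2108:
December has 31 days, so 31 − 10 = 21 days remain after December 10, 2108; 119 − 21 = 98 left.
January 2109 has 31 days: 98 − 31 = 67 left.
February 2109 has 28 days (2109 is not a leap year): 67 − 28 = 39 left.
March 2109 has 31 days: 39 − 31 = 8 left.
8 days into April 2109 → April 8, 2109.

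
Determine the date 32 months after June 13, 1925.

February 13, 1928

Advancing 32 months from June 13, 1925.
month 6 + 32 = 38, which is month 2 of year 1928 → February 1928.
Day 13 is valid in February, giving February 13, 1928.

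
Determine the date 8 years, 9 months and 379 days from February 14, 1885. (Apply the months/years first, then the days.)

Counting forward 8 years, 9 months and 379 days from February 14, 1885: first the month/year part, then the days.
+8 years → 1893; month 2 + 9 = 11 → November 1893.
Day 14 is valid in November, giving November 14, 1893.
Now add 379 days from November 14, 1893.
November has 30 days, so 30 − 14 = 16 days remain after November 14, 1893; 379 − 16 = 363 left.
December 1893 has 31 days: 363 − 31 = 332 left.
January 1894 has 31 days: 332 − 31 = 301 left.
February 1894 has 28 days (1894 is not a leap year): 301 − 28 = 273 left.
March 1894 has 31 days: 273 − 31 = 242 left.
April 1894 has 30 days: 242 − 30 = 212 left.
May 1894 has 31 days: 212 − 31 = 181 left.
June 1894 has 30 days: 181 − 30 = 151 left.
July 1894 has 31 days: 151 − 31 = 120 left.
August 1894 has 31 days: 120 − 31 = 89 left.
September 1894 has 30 days: 89 − 30 = 59 left.
October 1894 has 31 days: 59 − 31 = 28 left.
28 days into November 1894 → November 28, 1894.

November 28, 1894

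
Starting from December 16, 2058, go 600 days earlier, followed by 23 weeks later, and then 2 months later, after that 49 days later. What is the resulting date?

Counting back 600 days from December 16, 2058:
Going back 16 days from December 16, 2058 reaches the end of the previous month; 600 − 16 = 584 left.
November 2058 has 30 days: 584 − 30 = 554 left.
October 2058 has 31 days: 554 − 31 = 523 left.
September 2058 has 30 days: 523 − 30 = 493 left.
August 2058 has 31 days: 493 − 31 = 462 left.
July 2058 has 31 days: 462 − 31 = 431 left.
June 2058 has 30 days: 431 − 30 = 401 left.
May 2058 has 31 days: 401 − 31 = 370 left.
April 2058 has 30 days: 370 − 30 = 340 left.
March 2058 has 31 days: 340 − 31 = 309 left.
February 2058 has 28 days (2058 is not a leap year): 309 − 28 = 281 left.
January 2058 has 31 days: 281 − 31 = 250 left.
December 2057 has 31 days: 250 − 31 = 219 left.
November 2057 has 30 days: 219 − 30 = 189 left.
October 2057 has 31 days: 189 − 31 = 158 left.
September 2057 has 30 days: 158 − 30 = 128 left.
August 2057 has 31 days: 128 − 31 = 97 left.
July 2057 has 31 days: 97 − 31 = 66 left.
June 2057 has 30 days: 66 − 30 = 36 left.
May 2057 has 31 days: 36 − 31 = 5 left.
April 2057 has 30 days; 30 − 5 = 25 → April 25, 2057.
Adding 23 weeks (= 161 days) from April 25, 2057:
April has 30 days, so 30 − 25 = 5 days remain after April 25, 2057; 161 − 5 = 156 left.
May 2057 has 31 days: 156 − 31 = 125 left.
June 2057 has 30 days: 125 − 30 = 95 left.
July 2057 has 31 days: 95 − 31 = 64 left.
August 2057 has 31 days: 64 − 31 = 33 left.
September 2057 has 30 days: 33 − 30 = 3 left.
3 days into October 2057 → October 3, 2057.
Advancing 2 months from October 3, 2057:
month 10 + 2 = 12 → December 2057.
Day 3 is valid in December, giving December 3, 2057.
Counting forward 49 days from December 3, 2057:
December has 31 days, so 31 − 3 = 28 days remain after December 3, 2057; 49 − 28 = 21 left.
21 days into January 2058 → January 21, 2058.

January 21, 2058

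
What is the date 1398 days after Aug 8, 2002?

June 6, 2006

Adding 1398 days from August 8, 2002.
August has 31 days, so 31 − 8 = 23 days remain after August 8, 2002; 1398 − 23 = 1375 left.
September 2002 has 30 days: 1375 − 30 = 1345 left.
October 2002 has 31 days: 1345 − 31 = 1314 left.
November 2002 has 30 days: 1314 − 30 = 1284 left.
December 2002 has 31 days: 1284 − 31 = 1253 left.
January 2003 has 31 days: 1253 − 31 = 1222 left.
February 2003 has 28 days (2003 is not a leap year): 1222 − 28 = 1194 left.
March 2003 has 31 days: 1194 − 31 = 1163 left.
April 2003 has 30 days: 1163 − 30 = 1133 left.
May 2003 has 31 days: 1133 − 31 = 1102 left.
June 2003 has 30 days: 1102 − 30 = 1072 left.
July 2003 has 31 days: 1072 − 31 = 1041 left.
August 2003 has 31 days: 1041 − 31 = 1010 left.
September 2003 has 30 days: 1010 − 30 = 980 left.
October 2003 has 31 days: 980 − 31 = 949 left.
November 2003 has 30 days: 949 − 30 = 919 left.
December 2003 has 31 days: 919 − 31 = 888 left.
January 2004 has 31 days: 888 − 31 = 857 left.
February 2004 has 29 days (2004 is a leap year): 857 − 29 = 828 left.
March 2004 has 31 days: 828 − 31 = 797 left.
April 2004 has 30 days: 797 − 30 = 767 left.
May 2004 has 31 days: 767 − 31 = 736 left.
June 2004 has 30 days: 736 − 30 = 706 left.
July 2004 has 31 days: 706 − 31 = 675 left.
August 2004 has 31 days: 675 − 31 = 644 left.
September 2004 has 30 days: 644 − 30 = 614 left.
October 2004 has 31 days: 614 − 31 = 583 left.
November 2004 has 30 days: 583 − 30 = 553 left.
December 2004 has 31 days: 553 − 31 = 522 left.
January 2005 has 31 days: 522 − 31 = 491 left.
February 2005 has 28 days (2005 is not a leap year): 491 − 28 = 463 left.
March 2005 has 31 days: 463 − 31 = 432 left.
April 2005 has 30 days: 432 − 30 = 402 left.
May 2005 has 31 days: 402 − 31 = 371 left.
June 2005 has 30 days: 371 − 30 = 341 left.
July 2005 has 31 days: 341 − 31 = 310 left.
August 2005 has 31 days: 310 − 31 = 279 left.
September 2005 has 30 days: 279 − 30 = 249 left.
October 2005 has 31 days: 249 − 31 = 218 left.
November 2005 has 30 days: 218 − 30 = 188 left.
December 2005 has 31 days: 188 − 31 = 157 left.
January 2006 has 31 days: 157 − 31 = 126 left.
February 2006 has 28 days (2006 is not a leap year): 126 − 28 = 98 left.
March 2006 has 31 days: 98 − 31 = 67 left.
April 2006 has 30 days: 67 − 30 = 37 left.
May 2006 has 31 days: 37 − 31 = 6 left.
6 days into June 2006 → June 6, 2006.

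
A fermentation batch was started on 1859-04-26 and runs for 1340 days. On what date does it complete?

December 26, 1862

Counting forward 1340 days from April 26, 1859.
April has 30 days, so 30 − 26 = 4 days remain after April 26, 1859; 1340 − 4 = 1336 left.
May 1859 has 31 days: 1336 − 31 = 1305 left.
June 1859 has 30 days: 1305 − 30 = 1275 left.
July 1859 has 31 days: 1275 − 31 = 1244 left.
August 1859 has 31 days: 1244 − 31 = 1213 left.
September 1859 has 30 days: 1213 − 30 = 1183 left.
October 1859 has 31 days: 1183 − 31 = 1152 left.
November 1859 has 30 days: 1152 − 30 = 1122 left.
December 1859 has 31 days: 1122 − 31 = 1091 left.
January 1860 has 31 days: 1091 − 31 = 1060 left.
February 1860 has 29 days (1860 is a leap year): 1060 − 29 = 1031 left.
March 1860 has 31 days: 1031 − 31 = 1000 left.
April 1860 has 30 days: 1000 − 30 = 970 left.
May 1860 has 31 days: 970 − 31 = 939 left.
June 1860 has 30 days: 939 − 30 = 909 left.
July 1860 has 31 days: 909 − 31 = 878 left.
August 1860 has 31 days: 878 − 31 = 847 left.
September 1860 has 30 days: 847 − 30 = 817 left.
October 1860 has 31 days: 817 − 31 = 786 left.
November 1860 has 30 days: 786 − 30 = 756 left.
December 1860 has 31 days: 756 − 31 = 725 left.
January 1861 has 31 days: 725 − 31 = 694 left.
February 1861 has 28 days (1861 is not a leap year): 694 − 28 = 666 left.
March 1861 has 31 days: 666 − 31 = 635 left.
April 1861 has 30 days: 635 − 30 = 605 left.
May 1861 has 31 days: 605 − 31 = 574 left.
June 1861 has 30 days: 574 − 30 = 544 left.
July 1861 has 31 days: 544 − 31 = 513 left.
August 1861 has 31 days: 513 − 31 = 482 left.
September 1861 has 30 days: 482 − 30 = 452 left.
October 1861 has 31 days: 452 − 31 = 421 left.
November 1861 has 30 days: 421 − 30 = 391 left.
December 1861 has 31 days: 391 − 31 = 360 left.
January 1862 has 31 days: 360 − 31 = 329 left.
February 1862 has 28 days (1862 is not a leap year): 329 − 28 = 301 left.
March 1862 has 31 days: 301 − 31 = 270 left.
April 1862 has 30 days: 270 − 30 = 240 left.
May 1862 has 31 days: 240 − 31 = 209 left.
June 1862 has 30 days: 209 − 30 = 179 left.
July 1862 has 31 days: 179 − 31 = 148 left.
August 1862 has 31 days: 148 − 31 = 117 left.
September 1862 has 30 days: 117 − 30 = 87 left.
October 1862 has 31 days: 87 − 31 = 56 left.
November 1862 has 30 days: 56 − 30 = 26 left.
26 days into December 1862 → December 26, 1862.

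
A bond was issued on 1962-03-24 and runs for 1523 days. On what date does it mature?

Adding 1523 days from March 24, 1962.
March has 31 days, so 31 − 24 = 7 days remain after March 24, 1962; 1523 − 7 = 1516 left.
April 1962 has 30 days: 1516 − 30 = 1486 left.
May 1962 has 31 days: 1486 − 31 = 1455 left.
June 1962 has 30 days: 1455 − 30 = 1425 left.
July 1962 has 31 days: 1425 − 31 = 1394 left.
August 1962 has 31 days: 1394 − 31 = 1363 left.
September 1962 has 30 days: 1363 − 30 = 1333 left.
October 1962 has 31 days: 1333 − 31 = 1302 left.
November 1962 has 30 days: 1302 − 30 = 1272 left.
December 1962 has 31 days: 1272 − 31 = 1241 left.
January 1963 has 31 days: 1241 − 31 = 1210 left.
February 1963 has 28 days (1963 is not a leap year): 1210 − 28 = 1182 left.
March 1963 has 31 days: 1182 − 31 = 1151 left.
April 1963 has 30 days: 1151 − 30 = 1121 left.
May 1963 has 31 days: 1121 − 31 = 1090 left.
June 1963 has 30 days: 1090 − 30 = 1060 left.
July 1963 has 31 days: 1060 − 31 = 1029 left.
August 1963 has 31 days: 1029 − 31 = 998 left.
September 1963 has 30 days: 998 − 30 = 968 left.
October 1963 has 31 days: 968 − 31 = 937 left.
November 1963 has 30 days: 937 − 30 = 907 left.
December 1963 has 31 days: 907 − 31 = 876 left.
January 1964 has 31 days: 876 − 31 = 845 left.
February 1964 has 29 days (1964 is a leap year): 845 − 29 = 816 left.
March 1964 has 31 days: 816 − 31 = 785 left.
April 1964 has 30 days: 785 − 30 = 755 left.
May 1964 has 31 days: 755 − 31 = 724 left.
June 1964 has 30 days: 724 − 30 = 694 left.
July 1964 has 31 days: 694 − 31 = 663 left.
August 1964 has 31 days: 663 − 31 = 632 left.
September 1964 has 30 days: 632 − 30 = 602 left.
October 1964 has 31 days: 602 − 31 = 571 left.
November 1964 has 30 days: 571 − 30 = 541 left.
December 1964 has 31 days: 541 − 31 = 510 left.
January 1965 has 31 days: 510 − 31 = 479 left.
February 1965 has 28 days (1965 is not a leap year): 479 − 28 = 451 left.
March 1965 has 31 days: 451 − 31 = 420 left.
April 1965 has 30 days: 420 − 30 = 390 left.
May 1965 has 31 days: 390 − 31 = 359 left.
June 1965 has 30 days: 359 − 30 = 329 left.
July 1965 has 31 days: 329 − 31 = 298 left.
August 1965 has 31 days: 298 − 31 = 267 left.
September 1965 has 30 days: 267 − 30 = 237 left.
October 1965 has 31 days: 237 − 31 = 206 left.
November 1965 has 30 days: 206 − 30 = 176 left.
December 1965 has 31 days: 176 − 31 = 145 left.
January 1966 has 31 days: 145 − 31 = 114 left.
February 1966 has 28 days (1966 is not a leap year): 114 − 28 = 86 left.
March 1966 has 31 days: 86 − 31 = 55 left.
April 1966 has 30 days: 55 − 30 = 25 left.
25 days into May 1966 → May 25, 1966.

May 25, 1966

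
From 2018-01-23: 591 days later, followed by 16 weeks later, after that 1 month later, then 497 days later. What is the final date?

Counting forward 591 days from January 23, 2018:
January has 31 days, so 31 − 23 = 8 days remain after January 23, 2018; 591 − 8 = 583 left.
February 2018 has 28 days (2018 is not a leap year): 583 − 28 = 555 left.
March 2018 has 31 days: 555 − 31 = 524 left.
April 2018 has 30 days: 524 − 30 = 494 left.
May 2018 has 31 days: 494 − 31 = 463 left.
June 2018 has 30 days: 463 − 30 = 433 left.
July 2018 has 31 days: 433 − 31 = 402 left.
August 2018 has 31 days: 402 − 31 = 371 left.
September 2018 has 30 days: 371 − 30 = 341 left.
October 2018 has 31 days: 341 − 31 = 310 left.
November 2018 has 30 days: 310 − 30 = 280 left.
December 2018 has 31 days: 280 − 31 = 249 left.
January 2019 has 31 days: 249 − 31 = 218 left.
February 2019 has 28 days (2019 is not a leap year): 218 − 28 = 190 left.
March 2019 has 31 days: 190 − 31 = 159 left.
April 2019 has 30 days: 159 − 30 = 129 left.
May 2019 has 31 days: 129 − 31 = 98 left.
June 2019 has 30 days: 98 − 30 = 68 left.
July 2019 has 31 days: 68 − 31 = 37 left.
August 2019 has 31 days: 37 − 31 = 6 left.
6 days into September 2019 → September 6, 2019.
Adding 16 weeks (= 112 days) from September 6, 2019:
September has 30 days, so 30 − 6 = 24 days remain after September 6, 2019; 112 − 24 = 88 left.
October 2019 has 31 days: 88 − 31 = 57 left.
November 2019 has 30 days: 57 − 30 = 27 left.
27 days into December 2019 → December 27, 2019.
Advancing 1 month from December 27, 2019:
month 12 + 1 = 13, which is month 1 of year 2020 → January 2020.
Day 27 is valid in January, giving January 27, 2020.
Advancing 497 days from January 27, 2020:
January has 31 days, so 31 − 27 = 4 days remain after January 27, 2020; 497 − 4 = 493 left.
February 2020 has 29 days (2020 is a leap year): 493 − 29 = 464 left.
March 2020 has 31 days: 464 − 31 = 433 left.
April 2020 has 30 days: 433 − 30 = 403 left.
May 2020 has 31 days: 403 − 31 = 372 left.
June 2020 has 30 days: 372 − 30 = 342 left.
July 2020 has 31 days: 342 − 31 = 311 left.
August 2020 has 31 days: 311 − 31 = 280 left.
September 2020 has 30 days: 280 − 30 = 250 left.
October 2020 has 31 days: 250 − 31 = 219 left.
November 2020 has 30 days: 219 − 30 = 189 left.
December 2020 has 31 days: 189 − 31 = 158 left.
January 2021 has 31 days: 158 − 31 = 127 left.
February 2021 has 28 days (2021 is not a leap year): 127 − 28 = 99 left.
March 2021 has 31 days: 99 − 31 = 68 left.
April 2021 has 30 days: 68 − 30 = 38 left.
May 2021 has 31 days: 38 − 31 = 7 left.
7 days into June 2021 → June 7, 2021.

June 7, 2021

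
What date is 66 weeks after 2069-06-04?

September 9, 2070

Adding 66 weeks = 462 days from June 4, 2069.
June has 30 days, so 30 − 4 = 26 days remain after June 4, 2069; 462 − 26 = 436 left.
July 2069 has 31 days: 436 − 31 = 405 left.
August 2069 has 31 days: 405 − 31 = 374 left.
September 2069 has 30 days: 374 − 30 = 344 left.
October 2069 has 31 days: 344 − 31 = 313 left.
November 2069 has 30 days: 313 − 30 = 283 left.
December 2069 has 31 days: 283 − 31 = 252 left.
January 2070 has 31 days: 252 − 31 = 221 left.
February 2070 has 28 days (2070 is not a leap year): 221 − 28 = 193 left.
March 2070 has 31 days: 193 − 31 = 162 left.
April 2070 has 30 days: 162 − 30 = 132 left.
May 2070 has 31 days: 132 − 31 = 101 left.
June 2070 has 30 days: 101 − 30 = 71 left.
July 2070 has 31 days: 71 − 31 = 40 left.
August 2070 has 31 days: 40 − 31 = 9 left.
9 days into September 2070 → September 9, 2070.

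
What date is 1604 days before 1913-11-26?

Subtracting 1604 days from November 26, 1913.
Going back 26 days from November 26, 1913 reaches the end of the previous month; 1604 − 26 = 1578 left.
October 1913 has 31 days: 1578 − 31 = 1547 left.
September 1913 has 30 days: 1547 − 30 = 1517 left.
August 1913 has 31 days: 1517 − 31 = 1486 left.
July 1913 has 31 days: 1486 − 31 = 1455 left.
June 1913 has 30 days: 1455 − 30 = 1425 left.
May 1913 has 31 days: 1425 − 31 = 1394 left.
April 1913 has 30 days: 1394 − 30 = 1364 left.
March 1913 has 31 days: 1364 − 31 = 1333 left.
February 1913 has 28 days (1913 is not a leap year): 1333 − 28 = 1305 left.
January 1913 has 31 days: 1305 − 31 = 1274 left.
December 1912 has 31 days: 1274 − 31 = 1243 left.
November 1912 has 30 days: 1243 − 30 = 1213 left.
October 1912 has 31 days: 1213 − 31 = 1182 left.
September 1912 has 30 days: 1182 − 30 = 1152 left.
August 1912 has 31 days: 1152 − 31 = 1121 left.
July 1912 has 31 days: 1121 − 31 = 1090 left.
June 1912 has 30 days: 1090 − 30 = 1060 left.
May 1912 has 31 days: 1060 − 31 = 1029 left.
April 1912 has 30 days: 1029 − 30 = 999 left.
March 1912 has 31 days: 999 − 31 = 968 left.
February 1912 has 29 days (1912 is a leap year): 968 − 29 = 939 left.
January 1912 has 31 days: 939 − 31 = 908 left.
December 1911 has 31 days: 908 − 31 = 877 left.
November 1911 has 30 days: 877 − 30 = 847 left.
October 1911 has 31 days: 847 − 31 = 816 left.
September 1911 has 30 days: 816 − 30 = 786 left.
August 1911 has 31 days: 786 − 31 = 755 left.
July 1911 has 31 days: 755 − 31 = 724 left.
June 1911 has 30 days: 724 − 30 = 694 left.
May 1911 has 31 days: 694 − 31 = 663 left.
April 1911 has 30 days: 663 − 30 = 633 left.
March 1911 has 31 days: 633 − 31 = 602 left.
February 1911 has 28 days (1911 is not a leap year): 602 − 28 = 574 left.
January 1911 has 31 days: 574 − 31 = 543 left.
December 1910 has 31 days: 543 − 31 = 512 left.
November 1910 has 30 days: 512 − 30 = 482 left.
October 1910 has 31 days: 482 − 31 = 451 left.
September 1910 has 30 days: 451 − 30 = 421 left.
August 1910 has 31 days: 421 − 31 = 390 left.
July 1910 has 31 days: 390 − 31 = 359 left.
June 1910 has 30 days: 359 − 30 = 329 left.
May 1910 has 31 days: 329 − 31 = 298 left.
April 1910 has 30 days: 298 − 30 = 268 left.
March 1910 has 31 days: 268 − 31 = 237 left.
February 1910 has 28 days (1910 is not a leap year): 237 − 28 = 209 left.
January 1910 has 31 days: 209 − 31 = 178 left.
December 1909 has 31 days: 178 − 31 = 147 left.
November 1909 has 30 days: 147 − 30 = 117 left.
October 1909 has 31 days: 117 − 31 = 86 left.
September 1909 has 30 days: 86 − 30 = 56 left.
August 1909 has 31 days: 56 − 31 = 25 left.
July 1909 has 31 days; 31 − 25 = 6 → July 6, 1909.

July 6, 1909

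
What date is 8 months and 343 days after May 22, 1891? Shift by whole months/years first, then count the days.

Adding 8 months and 343 days from May 22, 1891: first the month/year part, then the days.
month 5 + 8 = 13, which is month 1 of year 1892 → January 1892.
Day 22 is valid in January, giving January 22, 1892.
Now add 343 days from January 22, 1892.
January has 31 days, so 31 − 22 = 9 days remain after January 22, 1892; 343 − 9 = 334 left.
February 1892 has 29 days (1892 is a leap year): 334 − 29 = 305 left.
March 1892 has 31 days: 305 − 31 = 274 left.
April 1892 has 30 days: 274 − 30 = 244 left.
May 1892 has 31 days: 244 − 31 = 213 left.
June 1892 has 30 days: 213 − 30 = 183 left.
July 1892 has 31 days: 183 − 31 = 152 left.
August 1892 has 31 days: 152 − 31 = 121 left.
September 1892 has 30 days: 121 − 30 = 91 left.
October 1892 has 31 days: 91 − 31 = 60 left.
November 1892 has 30 days: 60 − 30 = 30 left.
30 days into December 1892 → December 30, 1892.

December 30, 1892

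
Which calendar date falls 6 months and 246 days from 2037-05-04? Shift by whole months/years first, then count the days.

July 8, 2038

Counting forward 6 months and 246 days from May 4, 2037: first the month/year part, then the days.
month 5 + 6 = 11 → November 2037.
Day 4 is valid in November, giving November 4, 2037.
Now add 246 days from November 4, 2037.
November has 30 days, so 30 − 4 = 26 days remain after November 4, 2037; 246 − 26 = 220 left.
December 2037 has 31 days: 220 − 31 = 189 left.
January 2038 has 31 days: 189 − 31 = 158 left.
February 2038 has 28 days (2038 is not a leap year): 158 − 28 = 130 left.
March 2038 has 31 days: 130 − 31 = 99 left.
April 2038 has 30 days: 99 − 30 = 69 left.
May 2038 has 31 days: 69 − 31 = 38 left.
June 2038 has 30 days: 38 − 30 = 8 left.
8 days into July 2038 → July 8, 2038.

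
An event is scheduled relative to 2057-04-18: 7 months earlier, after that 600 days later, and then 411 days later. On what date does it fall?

Subtracting 7 months from April 18, 2057:
month 4 − 7 = -3, which is month 9 of year 2056 → September 2056.
Day 18 is valid in September, giving September 18, 2056.
Counting forward 600 days from September 18, 2056:
September has 30 days, so 30 − 18 = 12 days remain after September 18, 2056; 600 − 12 = 588 left.
October 2056 has 31 days: 588 − 31 = 557 left.
November 2056 has 30 days: 557 − 30 = 527 left.
December 2056 has 31 days: 527 − 31 = 496 left.
January 2057 has 31 days: 496 − 31 = 465 left.
February 2057 has 28 days (2057 is not a leap year): 465 − 28 = 437 left.
March 2057 has 31 days: 437 − 31 = 406 left.
April 2057 has 30 days: 406 − 30 = 376 left.
May 2057 has 31 days: 376 − 31 = 345 left.
June 2057 has 30 days: 345 − 30 = 315 left.
July 2057 has 31 days: 315 − 31 = 284 left.
August 2057 has 31 days: 284 − 31 = 253 left.
September 2057 has 30 days: 253 − 30 = 223 left.
October 2057 has 31 days: 223 − 31 = 192 left.
November 2057 has 30 days: 192 − 30 = 162 left.
December 2057 has 31 days: 162 − 31 = 131 left.
January 2058 has 31 days: 131 − 31 = 100 left.
February 2058 has 28 days (2058 is not a leap year): 100 − 28 = 72 left.
March 2058 has 31 days: 72 − 31 = 41 left.
April 2058 has 30 days: 41 − 30 = 11 left.
11 days into May 2058 → May 11, 2058.
Advancing 411 days from May 11, 2058:
May has 31 days, so 31 − 11 = 20 days remain after May 11, 2058; 411 − 20 = 391 left.
June 2058 has 30 days: 391 − 30 = 361 left.
July 2058 has 31 days: 361 − 31 = 330 left.
August 2058 has 31 days: 330 − 31 = 299 left.
September 2058 has 30 days: 299 − 30 = 269 left.
October 2058 has 31 days: 269 − 31 = 238 left.
November 2058 has 30 days: 238 − 30 = 208 left.
December 2058 has 31 days: 208 − 31 = 177 left.
January 2059 has 31 days: 177 − 31 = 146 left.
February 2059 has 28 days (2059 is not a leap year): 146 − 28 = 118 left.
March 2059 has 31 days: 118 − 31 = 87 left.
April 2059 has 30 days: 87 − 30 = 57 left.
May 2059 has 31 days: 57 − 31 = 26 left.
26 days into June 2059 → June 26, 2059.

June 26, 2059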